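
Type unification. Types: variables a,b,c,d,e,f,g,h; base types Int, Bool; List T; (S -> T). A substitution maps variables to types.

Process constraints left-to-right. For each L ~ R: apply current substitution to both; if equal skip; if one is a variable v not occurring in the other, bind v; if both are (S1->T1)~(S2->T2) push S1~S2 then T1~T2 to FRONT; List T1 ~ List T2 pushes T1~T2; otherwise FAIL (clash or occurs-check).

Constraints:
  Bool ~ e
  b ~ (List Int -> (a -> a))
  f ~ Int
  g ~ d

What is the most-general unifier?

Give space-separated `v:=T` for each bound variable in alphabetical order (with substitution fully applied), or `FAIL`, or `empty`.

step 1: unify Bool ~ e  [subst: {-} | 3 pending]
  bind e := Bool
step 2: unify b ~ (List Int -> (a -> a))  [subst: {e:=Bool} | 2 pending]
  bind b := (List Int -> (a -> a))
step 3: unify f ~ Int  [subst: {e:=Bool, b:=(List Int -> (a -> a))} | 1 pending]
  bind f := Int
step 4: unify g ~ d  [subst: {e:=Bool, b:=(List Int -> (a -> a)), f:=Int} | 0 pending]
  bind g := d

Answer: b:=(List Int -> (a -> a)) e:=Bool f:=Int g:=d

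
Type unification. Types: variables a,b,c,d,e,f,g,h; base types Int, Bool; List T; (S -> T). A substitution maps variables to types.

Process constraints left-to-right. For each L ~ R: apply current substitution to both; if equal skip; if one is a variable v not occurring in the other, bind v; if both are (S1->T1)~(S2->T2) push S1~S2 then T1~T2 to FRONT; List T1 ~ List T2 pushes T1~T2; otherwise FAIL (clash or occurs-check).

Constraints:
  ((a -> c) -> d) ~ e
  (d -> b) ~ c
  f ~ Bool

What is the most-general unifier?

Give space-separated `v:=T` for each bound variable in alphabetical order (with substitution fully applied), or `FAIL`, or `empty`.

step 1: unify ((a -> c) -> d) ~ e  [subst: {-} | 2 pending]
  bind e := ((a -> c) -> d)
step 2: unify (d -> b) ~ c  [subst: {e:=((a -> c) -> d)} | 1 pending]
  bind c := (d -> b)
step 3: unify f ~ Bool  [subst: {e:=((a -> c) -> d), c:=(d -> b)} | 0 pending]
  bind f := Bool

Answer: c:=(d -> b) e:=((a -> (d -> b)) -> d) f:=Bool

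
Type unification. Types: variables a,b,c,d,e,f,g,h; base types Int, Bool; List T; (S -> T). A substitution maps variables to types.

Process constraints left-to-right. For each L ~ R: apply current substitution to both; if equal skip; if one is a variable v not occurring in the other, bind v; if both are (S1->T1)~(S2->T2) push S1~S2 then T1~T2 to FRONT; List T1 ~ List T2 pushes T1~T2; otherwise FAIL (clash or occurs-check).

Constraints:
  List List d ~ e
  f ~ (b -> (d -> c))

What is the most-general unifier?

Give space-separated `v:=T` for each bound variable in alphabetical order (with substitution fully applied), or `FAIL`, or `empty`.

Answer: e:=List List d f:=(b -> (d -> c))

Derivation:
step 1: unify List List d ~ e  [subst: {-} | 1 pending]
  bind e := List List d
step 2: unify f ~ (b -> (d -> c))  [subst: {e:=List List d} | 0 pending]
  bind f := (b -> (d -> c))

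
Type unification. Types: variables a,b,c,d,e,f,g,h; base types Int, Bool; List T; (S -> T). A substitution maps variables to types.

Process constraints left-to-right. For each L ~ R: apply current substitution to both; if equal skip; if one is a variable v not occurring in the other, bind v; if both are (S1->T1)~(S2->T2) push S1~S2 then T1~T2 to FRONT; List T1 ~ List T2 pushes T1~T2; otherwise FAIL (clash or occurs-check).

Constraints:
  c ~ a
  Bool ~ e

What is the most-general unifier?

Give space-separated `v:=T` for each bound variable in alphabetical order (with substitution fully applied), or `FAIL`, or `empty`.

step 1: unify c ~ a  [subst: {-} | 1 pending]
  bind c := a
step 2: unify Bool ~ e  [subst: {c:=a} | 0 pending]
  bind e := Bool

Answer: c:=a e:=Bool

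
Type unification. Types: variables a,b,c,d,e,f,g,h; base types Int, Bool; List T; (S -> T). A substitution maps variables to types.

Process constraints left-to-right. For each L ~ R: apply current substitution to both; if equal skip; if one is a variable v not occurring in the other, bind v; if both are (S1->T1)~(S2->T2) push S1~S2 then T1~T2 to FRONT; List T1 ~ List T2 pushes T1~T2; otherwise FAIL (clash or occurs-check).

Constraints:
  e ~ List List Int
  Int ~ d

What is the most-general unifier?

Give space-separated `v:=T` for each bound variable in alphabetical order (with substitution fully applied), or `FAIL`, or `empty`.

Answer: d:=Int e:=List List Int

Derivation:
step 1: unify e ~ List List Int  [subst: {-} | 1 pending]
  bind e := List List Int
step 2: unify Int ~ d  [subst: {e:=List List Int} | 0 pending]
  bind d := Int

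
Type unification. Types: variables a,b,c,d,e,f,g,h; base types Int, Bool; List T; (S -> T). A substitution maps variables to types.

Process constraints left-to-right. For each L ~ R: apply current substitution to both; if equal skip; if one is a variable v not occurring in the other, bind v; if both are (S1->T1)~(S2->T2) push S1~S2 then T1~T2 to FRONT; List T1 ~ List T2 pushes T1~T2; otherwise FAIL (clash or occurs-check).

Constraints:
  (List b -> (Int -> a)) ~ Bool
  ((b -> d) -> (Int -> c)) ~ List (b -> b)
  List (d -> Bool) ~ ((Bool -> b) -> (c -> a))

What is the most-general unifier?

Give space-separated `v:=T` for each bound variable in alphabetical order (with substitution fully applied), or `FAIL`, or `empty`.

step 1: unify (List b -> (Int -> a)) ~ Bool  [subst: {-} | 2 pending]
  clash: (List b -> (Int -> a)) vs Bool

Answer: FAIL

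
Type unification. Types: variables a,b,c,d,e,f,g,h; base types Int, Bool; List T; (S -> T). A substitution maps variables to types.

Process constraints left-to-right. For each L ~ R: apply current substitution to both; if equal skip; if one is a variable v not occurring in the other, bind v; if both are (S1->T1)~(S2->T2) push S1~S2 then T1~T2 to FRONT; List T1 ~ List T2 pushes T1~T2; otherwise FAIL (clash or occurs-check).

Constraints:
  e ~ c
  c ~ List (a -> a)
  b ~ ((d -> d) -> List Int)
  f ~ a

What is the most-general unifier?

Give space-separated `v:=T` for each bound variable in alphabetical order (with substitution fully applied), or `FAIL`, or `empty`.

step 1: unify e ~ c  [subst: {-} | 3 pending]
  bind e := c
step 2: unify c ~ List (a -> a)  [subst: {e:=c} | 2 pending]
  bind c := List (a -> a)
step 3: unify b ~ ((d -> d) -> List Int)  [subst: {e:=c, c:=List (a -> a)} | 1 pending]
  bind b := ((d -> d) -> List Int)
step 4: unify f ~ a  [subst: {e:=c, c:=List (a -> a), b:=((d -> d) -> List Int)} | 0 pending]
  bind f := a

Answer: b:=((d -> d) -> List Int) c:=List (a -> a) e:=List (a -> a) f:=a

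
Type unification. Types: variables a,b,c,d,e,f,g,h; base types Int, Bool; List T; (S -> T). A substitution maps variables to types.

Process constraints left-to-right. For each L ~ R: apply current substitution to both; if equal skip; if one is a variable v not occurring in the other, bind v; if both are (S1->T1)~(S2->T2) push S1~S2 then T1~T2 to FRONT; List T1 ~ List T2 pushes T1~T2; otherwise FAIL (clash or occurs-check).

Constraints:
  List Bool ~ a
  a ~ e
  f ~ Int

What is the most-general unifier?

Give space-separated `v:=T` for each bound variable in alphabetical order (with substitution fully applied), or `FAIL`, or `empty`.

Answer: a:=List Bool e:=List Bool f:=Int

Derivation:
step 1: unify List Bool ~ a  [subst: {-} | 2 pending]
  bind a := List Bool
step 2: unify List Bool ~ e  [subst: {a:=List Bool} | 1 pending]
  bind e := List Bool
step 3: unify f ~ Int  [subst: {a:=List Bool, e:=List Bool} | 0 pending]
  bind f := Int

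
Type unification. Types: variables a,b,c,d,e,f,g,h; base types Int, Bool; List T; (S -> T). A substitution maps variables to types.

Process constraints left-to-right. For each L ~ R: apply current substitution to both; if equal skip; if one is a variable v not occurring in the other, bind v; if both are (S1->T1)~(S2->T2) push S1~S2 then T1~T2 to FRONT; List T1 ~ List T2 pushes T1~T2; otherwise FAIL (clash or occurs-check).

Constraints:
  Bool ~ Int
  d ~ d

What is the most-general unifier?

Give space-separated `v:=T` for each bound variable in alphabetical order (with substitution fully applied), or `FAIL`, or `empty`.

step 1: unify Bool ~ Int  [subst: {-} | 1 pending]
  clash: Bool vs Int

Answer: FAIL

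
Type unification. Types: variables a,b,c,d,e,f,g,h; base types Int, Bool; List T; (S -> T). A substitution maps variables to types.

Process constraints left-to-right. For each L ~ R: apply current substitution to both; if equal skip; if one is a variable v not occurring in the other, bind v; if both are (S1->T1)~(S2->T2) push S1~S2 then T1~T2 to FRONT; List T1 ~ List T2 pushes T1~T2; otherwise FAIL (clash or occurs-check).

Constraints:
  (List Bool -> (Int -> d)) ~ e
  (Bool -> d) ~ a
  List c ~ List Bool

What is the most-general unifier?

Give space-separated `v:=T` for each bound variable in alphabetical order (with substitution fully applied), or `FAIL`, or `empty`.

Answer: a:=(Bool -> d) c:=Bool e:=(List Bool -> (Int -> d))

Derivation:
step 1: unify (List Bool -> (Int -> d)) ~ e  [subst: {-} | 2 pending]
  bind e := (List Bool -> (Int -> d))
step 2: unify (Bool -> d) ~ a  [subst: {e:=(List Bool -> (Int -> d))} | 1 pending]
  bind a := (Bool -> d)
step 3: unify List c ~ List Bool  [subst: {e:=(List Bool -> (Int -> d)), a:=(Bool -> d)} | 0 pending]
  -> decompose List: push c~Bool
step 4: unify c ~ Bool  [subst: {e:=(List Bool -> (Int -> d)), a:=(Bool -> d)} | 0 pending]
  bind c := Bool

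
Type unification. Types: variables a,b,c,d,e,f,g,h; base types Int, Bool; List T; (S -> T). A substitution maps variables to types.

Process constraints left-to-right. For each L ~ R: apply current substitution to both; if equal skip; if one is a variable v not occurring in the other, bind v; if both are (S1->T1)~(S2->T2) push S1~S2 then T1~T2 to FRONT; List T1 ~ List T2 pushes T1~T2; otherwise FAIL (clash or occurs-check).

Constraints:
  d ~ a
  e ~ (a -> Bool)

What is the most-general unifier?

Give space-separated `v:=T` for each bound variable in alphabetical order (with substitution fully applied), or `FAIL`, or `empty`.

Answer: d:=a e:=(a -> Bool)

Derivation:
step 1: unify d ~ a  [subst: {-} | 1 pending]
  bind d := a
step 2: unify e ~ (a -> Bool)  [subst: {d:=a} | 0 pending]
  bind e := (a -> Bool)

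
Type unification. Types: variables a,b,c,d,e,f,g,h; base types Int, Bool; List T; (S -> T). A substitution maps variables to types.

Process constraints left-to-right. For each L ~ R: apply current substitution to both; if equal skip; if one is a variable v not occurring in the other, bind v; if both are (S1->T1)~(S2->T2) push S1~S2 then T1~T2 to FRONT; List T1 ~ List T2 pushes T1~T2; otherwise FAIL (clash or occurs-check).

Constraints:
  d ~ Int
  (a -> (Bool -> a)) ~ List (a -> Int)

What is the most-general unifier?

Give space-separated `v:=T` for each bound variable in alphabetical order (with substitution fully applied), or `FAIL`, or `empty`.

step 1: unify d ~ Int  [subst: {-} | 1 pending]
  bind d := Int
step 2: unify (a -> (Bool -> a)) ~ List (a -> Int)  [subst: {d:=Int} | 0 pending]
  clash: (a -> (Bool -> a)) vs List (a -> Int)

Answer: FAIL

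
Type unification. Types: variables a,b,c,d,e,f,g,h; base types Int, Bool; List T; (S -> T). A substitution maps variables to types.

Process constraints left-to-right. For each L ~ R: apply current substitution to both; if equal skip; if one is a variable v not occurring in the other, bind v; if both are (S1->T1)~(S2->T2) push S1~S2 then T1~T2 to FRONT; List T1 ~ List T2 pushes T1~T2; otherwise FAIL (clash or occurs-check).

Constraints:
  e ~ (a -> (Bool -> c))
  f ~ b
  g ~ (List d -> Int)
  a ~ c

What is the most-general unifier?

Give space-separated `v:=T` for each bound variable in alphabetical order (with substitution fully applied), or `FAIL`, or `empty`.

Answer: a:=c e:=(c -> (Bool -> c)) f:=b g:=(List d -> Int)

Derivation:
step 1: unify e ~ (a -> (Bool -> c))  [subst: {-} | 3 pending]
  bind e := (a -> (Bool -> c))
step 2: unify f ~ b  [subst: {e:=(a -> (Bool -> c))} | 2 pending]
  bind f := b
step 3: unify g ~ (List d -> Int)  [subst: {e:=(a -> (Bool -> c)), f:=b} | 1 pending]
  bind g := (List d -> Int)
step 4: unify a ~ c  [subst: {e:=(a -> (Bool -> c)), f:=b, g:=(List d -> Int)} | 0 pending]
  bind a := c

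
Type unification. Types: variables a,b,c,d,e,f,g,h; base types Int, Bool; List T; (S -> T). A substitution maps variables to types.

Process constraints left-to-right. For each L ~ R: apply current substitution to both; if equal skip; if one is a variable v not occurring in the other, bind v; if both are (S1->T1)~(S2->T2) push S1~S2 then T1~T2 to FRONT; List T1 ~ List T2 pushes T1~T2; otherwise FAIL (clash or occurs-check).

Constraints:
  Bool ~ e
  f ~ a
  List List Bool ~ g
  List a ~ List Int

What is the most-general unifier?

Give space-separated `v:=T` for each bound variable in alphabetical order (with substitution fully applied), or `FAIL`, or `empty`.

Answer: a:=Int e:=Bool f:=Int g:=List List Bool

Derivation:
step 1: unify Bool ~ e  [subst: {-} | 3 pending]
  bind e := Bool
step 2: unify f ~ a  [subst: {e:=Bool} | 2 pending]
  bind f := a
step 3: unify List List Bool ~ g  [subst: {e:=Bool, f:=a} | 1 pending]
  bind g := List List Bool
step 4: unify List a ~ List Int  [subst: {e:=Bool, f:=a, g:=List List Bool} | 0 pending]
  -> decompose List: push a~Int
step 5: unify a ~ Int  [subst: {e:=Bool, f:=a, g:=List List Bool} | 0 pending]
  bind a := Int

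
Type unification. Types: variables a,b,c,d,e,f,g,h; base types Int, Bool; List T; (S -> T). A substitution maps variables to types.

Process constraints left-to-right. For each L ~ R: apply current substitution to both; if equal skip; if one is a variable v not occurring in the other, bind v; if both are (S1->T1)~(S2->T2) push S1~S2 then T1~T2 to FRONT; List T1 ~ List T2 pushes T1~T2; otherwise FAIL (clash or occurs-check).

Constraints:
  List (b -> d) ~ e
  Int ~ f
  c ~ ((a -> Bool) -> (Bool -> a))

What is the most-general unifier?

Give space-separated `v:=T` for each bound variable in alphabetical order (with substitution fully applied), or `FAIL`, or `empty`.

step 1: unify List (b -> d) ~ e  [subst: {-} | 2 pending]
  bind e := List (b -> d)
step 2: unify Int ~ f  [subst: {e:=List (b -> d)} | 1 pending]
  bind f := Int
step 3: unify c ~ ((a -> Bool) -> (Bool -> a))  [subst: {e:=List (b -> d), f:=Int} | 0 pending]
  bind c := ((a -> Bool) -> (Bool -> a))

Answer: c:=((a -> Bool) -> (Bool -> a)) e:=List (b -> d) f:=Int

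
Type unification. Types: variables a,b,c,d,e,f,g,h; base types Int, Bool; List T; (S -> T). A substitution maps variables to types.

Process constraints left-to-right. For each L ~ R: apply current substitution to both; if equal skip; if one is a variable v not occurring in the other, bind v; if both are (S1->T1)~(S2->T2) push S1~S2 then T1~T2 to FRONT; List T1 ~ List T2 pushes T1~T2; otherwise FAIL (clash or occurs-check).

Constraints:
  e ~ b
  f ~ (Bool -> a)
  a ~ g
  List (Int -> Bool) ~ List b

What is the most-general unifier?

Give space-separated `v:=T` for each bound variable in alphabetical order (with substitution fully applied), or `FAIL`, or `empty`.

Answer: a:=g b:=(Int -> Bool) e:=(Int -> Bool) f:=(Bool -> g)

Derivation:
step 1: unify e ~ b  [subst: {-} | 3 pending]
  bind e := b
step 2: unify f ~ (Bool -> a)  [subst: {e:=b} | 2 pending]
  bind f := (Bool -> a)
step 3: unify a ~ g  [subst: {e:=b, f:=(Bool -> a)} | 1 pending]
  bind a := g
step 4: unify List (Int -> Bool) ~ List b  [subst: {e:=b, f:=(Bool -> a), a:=g} | 0 pending]
  -> decompose List: push (Int -> Bool)~b
step 5: unify (Int -> Bool) ~ b  [subst: {e:=b, f:=(Bool -> a), a:=g} | 0 pending]
  bind b := (Int -> Bool)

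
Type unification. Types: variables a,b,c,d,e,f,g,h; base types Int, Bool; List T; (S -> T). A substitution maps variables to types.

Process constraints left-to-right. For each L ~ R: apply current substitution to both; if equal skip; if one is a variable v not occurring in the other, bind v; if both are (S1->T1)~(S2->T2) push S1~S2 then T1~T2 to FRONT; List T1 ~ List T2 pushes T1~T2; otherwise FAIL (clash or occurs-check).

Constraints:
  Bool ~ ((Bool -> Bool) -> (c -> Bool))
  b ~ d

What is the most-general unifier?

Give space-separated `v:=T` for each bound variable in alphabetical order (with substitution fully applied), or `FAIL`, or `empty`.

Answer: FAIL

Derivation:
step 1: unify Bool ~ ((Bool -> Bool) -> (c -> Bool))  [subst: {-} | 1 pending]
  clash: Bool vs ((Bool -> Bool) -> (c -> Bool))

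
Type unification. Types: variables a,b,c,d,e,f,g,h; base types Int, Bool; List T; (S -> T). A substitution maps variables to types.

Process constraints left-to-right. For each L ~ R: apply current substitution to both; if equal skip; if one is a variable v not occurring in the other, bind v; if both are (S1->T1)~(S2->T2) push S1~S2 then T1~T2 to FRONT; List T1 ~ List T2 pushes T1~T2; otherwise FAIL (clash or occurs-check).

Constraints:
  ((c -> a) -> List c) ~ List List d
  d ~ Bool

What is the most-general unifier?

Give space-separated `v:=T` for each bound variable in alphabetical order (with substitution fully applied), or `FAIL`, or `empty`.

step 1: unify ((c -> a) -> List c) ~ List List d  [subst: {-} | 1 pending]
  clash: ((c -> a) -> List c) vs List List d

Answer: FAIL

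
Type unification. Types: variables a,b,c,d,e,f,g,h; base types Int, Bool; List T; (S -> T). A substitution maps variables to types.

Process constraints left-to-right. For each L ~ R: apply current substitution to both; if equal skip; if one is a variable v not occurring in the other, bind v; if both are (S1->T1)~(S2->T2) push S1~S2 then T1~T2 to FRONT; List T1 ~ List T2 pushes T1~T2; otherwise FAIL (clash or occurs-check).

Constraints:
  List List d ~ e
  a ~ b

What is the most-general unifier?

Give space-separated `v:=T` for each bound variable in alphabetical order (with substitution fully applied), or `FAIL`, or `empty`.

Answer: a:=b e:=List List d

Derivation:
step 1: unify List List d ~ e  [subst: {-} | 1 pending]
  bind e := List List d
step 2: unify a ~ b  [subst: {e:=List List d} | 0 pending]
  bind a := b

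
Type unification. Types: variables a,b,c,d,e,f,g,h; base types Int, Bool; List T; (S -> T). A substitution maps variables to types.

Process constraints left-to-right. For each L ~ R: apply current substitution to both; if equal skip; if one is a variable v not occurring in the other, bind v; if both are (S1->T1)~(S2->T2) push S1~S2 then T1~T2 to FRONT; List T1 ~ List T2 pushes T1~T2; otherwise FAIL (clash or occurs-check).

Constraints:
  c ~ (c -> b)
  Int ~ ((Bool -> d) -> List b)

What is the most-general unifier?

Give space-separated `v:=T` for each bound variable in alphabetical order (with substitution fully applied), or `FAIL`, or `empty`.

Answer: FAIL

Derivation:
step 1: unify c ~ (c -> b)  [subst: {-} | 1 pending]
  occurs-check fail: c in (c -> b)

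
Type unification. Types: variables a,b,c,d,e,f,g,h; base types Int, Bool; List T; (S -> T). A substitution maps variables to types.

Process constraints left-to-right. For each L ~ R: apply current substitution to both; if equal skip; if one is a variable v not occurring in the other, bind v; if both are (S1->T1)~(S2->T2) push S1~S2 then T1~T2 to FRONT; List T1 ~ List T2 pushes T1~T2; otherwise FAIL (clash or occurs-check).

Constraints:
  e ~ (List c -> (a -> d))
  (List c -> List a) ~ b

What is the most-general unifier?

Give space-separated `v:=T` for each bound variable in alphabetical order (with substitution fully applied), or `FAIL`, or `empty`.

step 1: unify e ~ (List c -> (a -> d))  [subst: {-} | 1 pending]
  bind e := (List c -> (a -> d))
step 2: unify (List c -> List a) ~ b  [subst: {e:=(List c -> (a -> d))} | 0 pending]
  bind b := (List c -> List a)

Answer: b:=(List c -> List a) e:=(List c -> (a -> d))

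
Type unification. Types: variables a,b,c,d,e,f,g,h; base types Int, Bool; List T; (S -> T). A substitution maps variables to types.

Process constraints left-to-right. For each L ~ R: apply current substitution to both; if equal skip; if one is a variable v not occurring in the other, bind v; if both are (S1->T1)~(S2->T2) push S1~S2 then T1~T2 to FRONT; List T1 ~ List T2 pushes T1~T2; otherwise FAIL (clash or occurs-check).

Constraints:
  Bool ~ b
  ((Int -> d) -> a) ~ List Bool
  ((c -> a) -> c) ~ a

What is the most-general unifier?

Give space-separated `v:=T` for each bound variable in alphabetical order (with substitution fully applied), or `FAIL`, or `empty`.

Answer: FAIL

Derivation:
step 1: unify Bool ~ b  [subst: {-} | 2 pending]
  bind b := Bool
step 2: unify ((Int -> d) -> a) ~ List Bool  [subst: {b:=Bool} | 1 pending]
  clash: ((Int -> d) -> a) vs List Bool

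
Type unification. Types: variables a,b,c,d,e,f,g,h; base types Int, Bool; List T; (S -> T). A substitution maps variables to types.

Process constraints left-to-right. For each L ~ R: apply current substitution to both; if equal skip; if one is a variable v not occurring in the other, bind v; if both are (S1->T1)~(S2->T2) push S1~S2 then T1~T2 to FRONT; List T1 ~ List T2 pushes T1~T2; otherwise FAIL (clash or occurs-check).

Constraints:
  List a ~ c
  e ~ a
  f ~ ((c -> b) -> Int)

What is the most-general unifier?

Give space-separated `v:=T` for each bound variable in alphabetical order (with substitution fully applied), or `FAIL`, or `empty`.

step 1: unify List a ~ c  [subst: {-} | 2 pending]
  bind c := List a
step 2: unify e ~ a  [subst: {c:=List a} | 1 pending]
  bind e := a
step 3: unify f ~ ((List a -> b) -> Int)  [subst: {c:=List a, e:=a} | 0 pending]
  bind f := ((List a -> b) -> Int)

Answer: c:=List a e:=a f:=((List a -> b) -> Int)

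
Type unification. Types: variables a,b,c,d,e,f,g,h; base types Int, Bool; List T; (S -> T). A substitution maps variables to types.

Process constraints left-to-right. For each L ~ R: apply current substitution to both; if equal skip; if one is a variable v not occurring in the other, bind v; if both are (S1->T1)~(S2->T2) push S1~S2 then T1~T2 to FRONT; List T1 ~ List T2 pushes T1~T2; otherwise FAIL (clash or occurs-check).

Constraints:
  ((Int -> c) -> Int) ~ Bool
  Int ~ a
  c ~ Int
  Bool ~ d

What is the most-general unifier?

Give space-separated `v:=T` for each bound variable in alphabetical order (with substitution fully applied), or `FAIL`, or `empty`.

step 1: unify ((Int -> c) -> Int) ~ Bool  [subst: {-} | 3 pending]
  clash: ((Int -> c) -> Int) vs Bool

Answer: FAIL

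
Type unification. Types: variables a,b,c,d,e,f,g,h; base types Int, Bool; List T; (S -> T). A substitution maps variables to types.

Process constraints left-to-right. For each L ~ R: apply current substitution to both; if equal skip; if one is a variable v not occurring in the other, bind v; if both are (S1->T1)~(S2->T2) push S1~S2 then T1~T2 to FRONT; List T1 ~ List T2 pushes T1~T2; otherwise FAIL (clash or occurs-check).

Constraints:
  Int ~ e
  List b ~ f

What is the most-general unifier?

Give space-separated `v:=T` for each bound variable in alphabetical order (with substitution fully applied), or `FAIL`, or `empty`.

Answer: e:=Int f:=List b

Derivation:
step 1: unify Int ~ e  [subst: {-} | 1 pending]
  bind e := Int
step 2: unify List b ~ f  [subst: {e:=Int} | 0 pending]
  bind f := List b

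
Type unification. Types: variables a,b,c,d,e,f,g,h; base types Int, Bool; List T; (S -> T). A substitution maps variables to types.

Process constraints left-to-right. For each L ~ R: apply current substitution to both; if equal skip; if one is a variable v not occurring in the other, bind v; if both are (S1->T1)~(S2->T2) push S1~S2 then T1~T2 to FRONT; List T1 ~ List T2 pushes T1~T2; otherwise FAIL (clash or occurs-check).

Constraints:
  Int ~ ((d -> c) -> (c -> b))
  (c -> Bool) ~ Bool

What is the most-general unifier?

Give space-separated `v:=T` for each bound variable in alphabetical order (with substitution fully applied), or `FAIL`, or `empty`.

step 1: unify Int ~ ((d -> c) -> (c -> b))  [subst: {-} | 1 pending]
  clash: Int vs ((d -> c) -> (c -> b))

Answer: FAIL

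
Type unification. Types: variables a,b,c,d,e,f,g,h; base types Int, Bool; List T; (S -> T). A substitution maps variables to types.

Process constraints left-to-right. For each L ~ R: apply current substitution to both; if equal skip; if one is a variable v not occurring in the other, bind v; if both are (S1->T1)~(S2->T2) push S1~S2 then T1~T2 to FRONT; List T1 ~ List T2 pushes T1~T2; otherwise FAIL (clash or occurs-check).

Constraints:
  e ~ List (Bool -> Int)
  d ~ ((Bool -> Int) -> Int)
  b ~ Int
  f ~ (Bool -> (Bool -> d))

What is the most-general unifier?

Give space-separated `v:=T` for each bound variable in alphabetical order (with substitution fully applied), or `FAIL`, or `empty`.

Answer: b:=Int d:=((Bool -> Int) -> Int) e:=List (Bool -> Int) f:=(Bool -> (Bool -> ((Bool -> Int) -> Int)))

Derivation:
step 1: unify e ~ List (Bool -> Int)  [subst: {-} | 3 pending]
  bind e := List (Bool -> Int)
step 2: unify d ~ ((Bool -> Int) -> Int)  [subst: {e:=List (Bool -> Int)} | 2 pending]
  bind d := ((Bool -> Int) -> Int)
step 3: unify b ~ Int  [subst: {e:=List (Bool -> Int), d:=((Bool -> Int) -> Int)} | 1 pending]
  bind b := Int
step 4: unify f ~ (Bool -> (Bool -> ((Bool -> Int) -> Int)))  [subst: {e:=List (Bool -> Int), d:=((Bool -> Int) -> Int), b:=Int} | 0 pending]
  bind f := (Bool -> (Bool -> ((Bool -> Int) -> Int)))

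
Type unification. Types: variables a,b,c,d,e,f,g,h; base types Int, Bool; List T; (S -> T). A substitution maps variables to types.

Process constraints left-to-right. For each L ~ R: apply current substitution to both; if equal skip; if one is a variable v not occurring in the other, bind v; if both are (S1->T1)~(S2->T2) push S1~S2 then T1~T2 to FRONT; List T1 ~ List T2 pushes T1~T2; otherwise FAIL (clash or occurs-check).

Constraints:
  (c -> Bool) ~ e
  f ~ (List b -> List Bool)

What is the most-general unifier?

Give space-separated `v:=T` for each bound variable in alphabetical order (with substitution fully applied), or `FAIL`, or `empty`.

Answer: e:=(c -> Bool) f:=(List b -> List Bool)

Derivation:
step 1: unify (c -> Bool) ~ e  [subst: {-} | 1 pending]
  bind e := (c -> Bool)
step 2: unify f ~ (List b -> List Bool)  [subst: {e:=(c -> Bool)} | 0 pending]
  bind f := (List b -> List Bool)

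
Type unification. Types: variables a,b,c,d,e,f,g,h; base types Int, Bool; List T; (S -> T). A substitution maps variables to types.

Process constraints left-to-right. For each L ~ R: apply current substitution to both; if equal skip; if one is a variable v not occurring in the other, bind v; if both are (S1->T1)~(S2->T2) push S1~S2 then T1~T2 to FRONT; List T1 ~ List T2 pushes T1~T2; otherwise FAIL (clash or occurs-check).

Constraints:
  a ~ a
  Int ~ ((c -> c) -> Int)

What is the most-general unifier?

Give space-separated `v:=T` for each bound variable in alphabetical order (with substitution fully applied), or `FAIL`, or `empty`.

Answer: FAIL

Derivation:
step 1: unify a ~ a  [subst: {-} | 1 pending]
  -> identical, skip
step 2: unify Int ~ ((c -> c) -> Int)  [subst: {-} | 0 pending]
  clash: Int vs ((c -> c) -> Int)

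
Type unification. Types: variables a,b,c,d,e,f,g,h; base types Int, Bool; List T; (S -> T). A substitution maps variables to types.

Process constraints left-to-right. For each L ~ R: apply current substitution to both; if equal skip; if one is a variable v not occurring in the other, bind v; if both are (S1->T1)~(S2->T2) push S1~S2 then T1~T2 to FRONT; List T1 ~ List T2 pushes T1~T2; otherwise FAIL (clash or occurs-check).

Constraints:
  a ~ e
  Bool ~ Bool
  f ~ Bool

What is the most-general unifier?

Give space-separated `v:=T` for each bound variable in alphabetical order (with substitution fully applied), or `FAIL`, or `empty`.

step 1: unify a ~ e  [subst: {-} | 2 pending]
  bind a := e
step 2: unify Bool ~ Bool  [subst: {a:=e} | 1 pending]
  -> identical, skip
step 3: unify f ~ Bool  [subst: {a:=e} | 0 pending]
  bind f := Bool

Answer: a:=e f:=Bool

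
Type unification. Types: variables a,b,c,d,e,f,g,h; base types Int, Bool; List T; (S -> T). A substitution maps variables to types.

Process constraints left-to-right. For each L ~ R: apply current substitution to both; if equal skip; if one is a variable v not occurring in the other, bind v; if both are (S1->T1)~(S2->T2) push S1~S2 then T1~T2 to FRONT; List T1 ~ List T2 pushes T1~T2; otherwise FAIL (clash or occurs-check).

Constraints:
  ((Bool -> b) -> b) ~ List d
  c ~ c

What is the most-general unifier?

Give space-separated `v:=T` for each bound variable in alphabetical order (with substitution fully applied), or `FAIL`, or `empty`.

Answer: FAIL

Derivation:
step 1: unify ((Bool -> b) -> b) ~ List d  [subst: {-} | 1 pending]
  clash: ((Bool -> b) -> b) vs List d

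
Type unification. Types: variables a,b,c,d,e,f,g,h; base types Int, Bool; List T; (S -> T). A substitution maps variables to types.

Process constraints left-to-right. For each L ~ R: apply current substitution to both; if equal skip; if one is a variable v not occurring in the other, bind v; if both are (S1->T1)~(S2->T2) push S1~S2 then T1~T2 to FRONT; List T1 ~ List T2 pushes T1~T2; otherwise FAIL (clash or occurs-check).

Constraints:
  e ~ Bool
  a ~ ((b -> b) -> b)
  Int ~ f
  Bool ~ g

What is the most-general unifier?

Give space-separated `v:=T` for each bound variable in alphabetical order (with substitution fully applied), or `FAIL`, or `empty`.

Answer: a:=((b -> b) -> b) e:=Bool f:=Int g:=Bool

Derivation:
step 1: unify e ~ Bool  [subst: {-} | 3 pending]
  bind e := Bool
step 2: unify a ~ ((b -> b) -> b)  [subst: {e:=Bool} | 2 pending]
  bind a := ((b -> b) -> b)
step 3: unify Int ~ f  [subst: {e:=Bool, a:=((b -> b) -> b)} | 1 pending]
  bind f := Int
step 4: unify Bool ~ g  [subst: {e:=Bool, a:=((b -> b) -> b), f:=Int} | 0 pending]
  bind g := Bool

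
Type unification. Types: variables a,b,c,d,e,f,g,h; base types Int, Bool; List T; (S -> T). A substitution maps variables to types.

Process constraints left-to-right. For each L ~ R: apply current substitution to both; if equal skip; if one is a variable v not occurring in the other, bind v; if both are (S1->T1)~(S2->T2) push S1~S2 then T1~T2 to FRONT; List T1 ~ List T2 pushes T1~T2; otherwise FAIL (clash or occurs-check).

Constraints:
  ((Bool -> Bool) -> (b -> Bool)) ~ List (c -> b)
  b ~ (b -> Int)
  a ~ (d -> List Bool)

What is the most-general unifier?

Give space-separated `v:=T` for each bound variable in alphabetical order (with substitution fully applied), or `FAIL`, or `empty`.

Answer: FAIL

Derivation:
step 1: unify ((Bool -> Bool) -> (b -> Bool)) ~ List (c -> b)  [subst: {-} | 2 pending]
  clash: ((Bool -> Bool) -> (b -> Bool)) vs List (c -> b)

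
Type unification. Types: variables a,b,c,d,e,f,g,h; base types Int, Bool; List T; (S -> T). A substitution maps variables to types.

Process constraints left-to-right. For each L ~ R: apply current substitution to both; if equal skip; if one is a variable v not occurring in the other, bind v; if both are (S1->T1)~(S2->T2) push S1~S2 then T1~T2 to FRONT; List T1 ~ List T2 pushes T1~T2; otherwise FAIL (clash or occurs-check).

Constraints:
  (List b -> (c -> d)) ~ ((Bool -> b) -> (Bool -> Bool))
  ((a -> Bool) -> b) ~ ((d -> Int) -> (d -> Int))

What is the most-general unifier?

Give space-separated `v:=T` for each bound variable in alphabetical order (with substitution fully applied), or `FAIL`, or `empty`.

step 1: unify (List b -> (c -> d)) ~ ((Bool -> b) -> (Bool -> Bool))  [subst: {-} | 1 pending]
  -> decompose arrow: push List b~(Bool -> b), (c -> d)~(Bool -> Bool)
step 2: unify List b ~ (Bool -> b)  [subst: {-} | 2 pending]
  clash: List b vs (Bool -> b)

Answer: FAIL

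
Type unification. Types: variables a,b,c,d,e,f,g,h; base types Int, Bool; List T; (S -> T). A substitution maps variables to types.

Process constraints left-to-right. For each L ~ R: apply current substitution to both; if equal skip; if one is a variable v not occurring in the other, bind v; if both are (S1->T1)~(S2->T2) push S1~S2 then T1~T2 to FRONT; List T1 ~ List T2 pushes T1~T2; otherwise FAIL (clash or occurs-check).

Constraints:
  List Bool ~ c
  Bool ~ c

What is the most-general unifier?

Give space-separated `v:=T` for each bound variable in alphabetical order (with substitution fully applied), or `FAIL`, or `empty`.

step 1: unify List Bool ~ c  [subst: {-} | 1 pending]
  bind c := List Bool
step 2: unify Bool ~ List Bool  [subst: {c:=List Bool} | 0 pending]
  clash: Bool vs List Bool

Answer: FAIL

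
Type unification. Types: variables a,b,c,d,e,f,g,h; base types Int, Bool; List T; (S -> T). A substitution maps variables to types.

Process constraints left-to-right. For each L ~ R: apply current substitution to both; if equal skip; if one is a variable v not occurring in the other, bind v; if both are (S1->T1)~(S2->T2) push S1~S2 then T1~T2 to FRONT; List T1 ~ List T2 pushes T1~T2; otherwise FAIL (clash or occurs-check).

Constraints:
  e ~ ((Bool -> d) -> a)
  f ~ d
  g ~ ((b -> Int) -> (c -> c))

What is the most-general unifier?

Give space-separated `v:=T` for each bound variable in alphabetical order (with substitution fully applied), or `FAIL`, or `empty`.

step 1: unify e ~ ((Bool -> d) -> a)  [subst: {-} | 2 pending]
  bind e := ((Bool -> d) -> a)
step 2: unify f ~ d  [subst: {e:=((Bool -> d) -> a)} | 1 pending]
  bind f := d
step 3: unify g ~ ((b -> Int) -> (c -> c))  [subst: {e:=((Bool -> d) -> a), f:=d} | 0 pending]
  bind g := ((b -> Int) -> (c -> c))

Answer: e:=((Bool -> d) -> a) f:=d g:=((b -> Int) -> (c -> c))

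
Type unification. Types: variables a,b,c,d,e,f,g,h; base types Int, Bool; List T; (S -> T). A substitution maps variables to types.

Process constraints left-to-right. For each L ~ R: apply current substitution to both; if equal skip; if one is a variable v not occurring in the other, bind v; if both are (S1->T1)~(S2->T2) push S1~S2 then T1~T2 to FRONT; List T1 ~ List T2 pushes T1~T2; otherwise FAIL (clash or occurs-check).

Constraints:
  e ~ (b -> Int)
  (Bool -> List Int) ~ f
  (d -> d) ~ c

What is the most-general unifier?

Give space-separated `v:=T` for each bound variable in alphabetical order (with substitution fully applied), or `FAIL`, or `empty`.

step 1: unify e ~ (b -> Int)  [subst: {-} | 2 pending]
  bind e := (b -> Int)
step 2: unify (Bool -> List Int) ~ f  [subst: {e:=(b -> Int)} | 1 pending]
  bind f := (Bool -> List Int)
step 3: unify (d -> d) ~ c  [subst: {e:=(b -> Int), f:=(Bool -> List Int)} | 0 pending]
  bind c := (d -> d)

Answer: c:=(d -> d) e:=(b -> Int) f:=(Bool -> List Int)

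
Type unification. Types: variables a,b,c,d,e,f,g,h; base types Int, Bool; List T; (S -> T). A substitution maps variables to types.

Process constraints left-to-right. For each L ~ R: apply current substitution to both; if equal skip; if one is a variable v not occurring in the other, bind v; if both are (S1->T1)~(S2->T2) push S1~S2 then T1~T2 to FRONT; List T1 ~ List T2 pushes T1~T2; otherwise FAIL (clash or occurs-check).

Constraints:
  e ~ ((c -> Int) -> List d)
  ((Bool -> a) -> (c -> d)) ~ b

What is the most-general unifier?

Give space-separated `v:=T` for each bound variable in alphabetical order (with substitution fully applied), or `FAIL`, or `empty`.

step 1: unify e ~ ((c -> Int) -> List d)  [subst: {-} | 1 pending]
  bind e := ((c -> Int) -> List d)
step 2: unify ((Bool -> a) -> (c -> d)) ~ b  [subst: {e:=((c -> Int) -> List d)} | 0 pending]
  bind b := ((Bool -> a) -> (c -> d))

Answer: b:=((Bool -> a) -> (c -> d)) e:=((c -> Int) -> List d)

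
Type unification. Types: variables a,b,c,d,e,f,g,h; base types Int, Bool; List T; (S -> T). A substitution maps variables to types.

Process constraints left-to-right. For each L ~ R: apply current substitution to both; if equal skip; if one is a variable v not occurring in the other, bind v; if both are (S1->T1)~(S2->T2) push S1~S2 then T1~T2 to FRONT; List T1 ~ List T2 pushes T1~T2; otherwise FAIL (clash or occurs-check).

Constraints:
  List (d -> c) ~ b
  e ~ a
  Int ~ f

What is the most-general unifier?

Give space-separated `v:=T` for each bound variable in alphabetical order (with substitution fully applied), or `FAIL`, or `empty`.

Answer: b:=List (d -> c) e:=a f:=Int

Derivation:
step 1: unify List (d -> c) ~ b  [subst: {-} | 2 pending]
  bind b := List (d -> c)
step 2: unify e ~ a  [subst: {b:=List (d -> c)} | 1 pending]
  bind e := a
step 3: unify Int ~ f  [subst: {b:=List (d -> c), e:=a} | 0 pending]
  bind f := Int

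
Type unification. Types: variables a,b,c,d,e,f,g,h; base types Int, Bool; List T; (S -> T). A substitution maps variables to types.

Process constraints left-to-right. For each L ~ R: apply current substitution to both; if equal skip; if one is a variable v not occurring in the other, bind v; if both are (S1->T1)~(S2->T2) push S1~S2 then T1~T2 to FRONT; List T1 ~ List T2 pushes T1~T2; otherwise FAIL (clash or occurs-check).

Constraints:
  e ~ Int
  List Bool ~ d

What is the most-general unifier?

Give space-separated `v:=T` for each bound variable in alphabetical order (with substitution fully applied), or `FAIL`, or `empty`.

Answer: d:=List Bool e:=Int

Derivation:
step 1: unify e ~ Int  [subst: {-} | 1 pending]
  bind e := Int
step 2: unify List Bool ~ d  [subst: {e:=Int} | 0 pending]
  bind d := List Bool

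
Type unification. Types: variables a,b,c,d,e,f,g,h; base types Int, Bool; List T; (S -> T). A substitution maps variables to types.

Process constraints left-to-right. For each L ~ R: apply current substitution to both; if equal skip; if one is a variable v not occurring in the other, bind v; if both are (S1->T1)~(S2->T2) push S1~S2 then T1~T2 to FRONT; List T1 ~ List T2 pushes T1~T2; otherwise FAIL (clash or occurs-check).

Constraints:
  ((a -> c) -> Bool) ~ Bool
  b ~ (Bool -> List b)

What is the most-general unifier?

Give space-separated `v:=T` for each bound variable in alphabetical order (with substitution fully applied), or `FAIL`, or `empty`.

step 1: unify ((a -> c) -> Bool) ~ Bool  [subst: {-} | 1 pending]
  clash: ((a -> c) -> Bool) vs Bool

Answer: FAIL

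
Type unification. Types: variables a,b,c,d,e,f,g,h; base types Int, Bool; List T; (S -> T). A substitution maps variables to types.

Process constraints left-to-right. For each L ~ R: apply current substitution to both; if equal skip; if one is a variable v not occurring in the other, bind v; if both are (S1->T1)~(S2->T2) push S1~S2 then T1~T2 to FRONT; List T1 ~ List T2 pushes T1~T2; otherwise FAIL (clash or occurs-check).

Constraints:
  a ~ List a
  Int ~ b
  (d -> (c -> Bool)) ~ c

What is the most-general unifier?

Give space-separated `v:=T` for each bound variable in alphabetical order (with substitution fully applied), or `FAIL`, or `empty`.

step 1: unify a ~ List a  [subst: {-} | 2 pending]
  occurs-check fail: a in List a

Answer: FAIL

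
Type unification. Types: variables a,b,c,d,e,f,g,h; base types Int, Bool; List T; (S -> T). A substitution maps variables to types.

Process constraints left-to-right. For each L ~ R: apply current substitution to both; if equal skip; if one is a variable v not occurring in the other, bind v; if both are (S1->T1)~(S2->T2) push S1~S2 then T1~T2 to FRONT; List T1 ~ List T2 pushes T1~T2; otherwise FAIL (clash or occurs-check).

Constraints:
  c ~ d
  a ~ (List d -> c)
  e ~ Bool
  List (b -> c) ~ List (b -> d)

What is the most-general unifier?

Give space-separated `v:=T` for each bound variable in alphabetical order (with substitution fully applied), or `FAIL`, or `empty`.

Answer: a:=(List d -> d) c:=d e:=Bool

Derivation:
step 1: unify c ~ d  [subst: {-} | 3 pending]
  bind c := d
step 2: unify a ~ (List d -> d)  [subst: {c:=d} | 2 pending]
  bind a := (List d -> d)
step 3: unify e ~ Bool  [subst: {c:=d, a:=(List d -> d)} | 1 pending]
  bind e := Bool
step 4: unify List (b -> d) ~ List (b -> d)  [subst: {c:=d, a:=(List d -> d), e:=Bool} | 0 pending]
  -> identical, skip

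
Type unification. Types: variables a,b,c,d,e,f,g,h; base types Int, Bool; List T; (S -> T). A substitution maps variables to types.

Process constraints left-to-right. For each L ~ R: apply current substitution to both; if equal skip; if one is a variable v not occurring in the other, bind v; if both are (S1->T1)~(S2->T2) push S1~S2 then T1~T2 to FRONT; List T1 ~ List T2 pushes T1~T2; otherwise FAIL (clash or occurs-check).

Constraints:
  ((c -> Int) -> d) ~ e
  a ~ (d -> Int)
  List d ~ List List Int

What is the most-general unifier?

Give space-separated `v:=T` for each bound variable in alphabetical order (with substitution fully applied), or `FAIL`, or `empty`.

Answer: a:=(List Int -> Int) d:=List Int e:=((c -> Int) -> List Int)

Derivation:
step 1: unify ((c -> Int) -> d) ~ e  [subst: {-} | 2 pending]
  bind e := ((c -> Int) -> d)
step 2: unify a ~ (d -> Int)  [subst: {e:=((c -> Int) -> d)} | 1 pending]
  bind a := (d -> Int)
step 3: unify List d ~ List List Int  [subst: {e:=((c -> Int) -> d), a:=(d -> Int)} | 0 pending]
  -> decompose List: push d~List Int
step 4: unify d ~ List Int  [subst: {e:=((c -> Int) -> d), a:=(d -> Int)} | 0 pending]
  bind d := List Int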